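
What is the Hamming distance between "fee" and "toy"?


Comparing character by character (same length = 3):
  Pos 0: 'f' vs 't' !=
  Pos 1: 'e' vs 'o' !=
  Pos 2: 'e' vs 'y' !=
Hamming distance = 3


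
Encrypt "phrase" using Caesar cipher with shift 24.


Word: "phrase"
Shift: 24
Each letter → (letter + shift) mod 26:
  'p' (15) + 24 = 13 → 'n'
  'h' (7) + 24 = 5 → 'f'
  'r' (17) + 24 = 15 → 'p'
  'a' (0) + 24 = 24 → 'y'
  's' (18) + 24 = 16 → 'q'
  'e' (4) + 24 = 2 → 'c'
Result = "nfpyqc"


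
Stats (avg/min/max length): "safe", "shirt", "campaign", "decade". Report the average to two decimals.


Lengths: "safe"=4, "shirt"=5, "campaign"=8, "decade"=6
Sum = 23, Count = 4
Average = 23/4 = 5.75
= avg=5.75, min=4, max=8


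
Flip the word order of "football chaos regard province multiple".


Original: "football chaos regard province multiple"
Words (1..n): football | chaos | regard | province | multiple
Reversed (n..1): multiple | province | regard | chaos | football
Result = "multiple province regard chaos football"


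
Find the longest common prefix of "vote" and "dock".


Word 1: "vote"
Word 2: "dock"
Comparing from start:
  Pos 0: 'v' != 'd' (stop)
LCP = "" (length 0)


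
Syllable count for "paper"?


Word: "paper"
Syllable breakdown: pa-per
Counting: 2 parts
= 2 syllables


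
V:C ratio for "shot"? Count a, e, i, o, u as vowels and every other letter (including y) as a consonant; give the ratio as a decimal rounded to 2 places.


Word: "shot"
Vowels (a,e,i,o,u): 1
Consonants: 3
Ratio = 1/3
= 0.33


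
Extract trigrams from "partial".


Word: "partial" (length 7)
Number of trigrams = 7 - 3 + 1 = 5
  Position 0: "par"
  Position 1: "art"
  Position 2: "rti"
  Position 3: "tia"
  Position 4: "ial"
Trigrams = "par", "art", "rti", "tia", "ial"


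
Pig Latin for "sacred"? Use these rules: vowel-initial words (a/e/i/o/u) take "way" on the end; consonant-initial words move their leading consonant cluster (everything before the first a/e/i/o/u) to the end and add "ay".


Word: "sacred"
Starts with consonant(s) → move to end, add 'ay'
Consonant cluster: "s"
Pig Latin = "acredsay"


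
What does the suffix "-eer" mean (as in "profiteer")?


Suffix: -eer
As in: profiteer -> profit + -eer
Meaning = one who is concerned with


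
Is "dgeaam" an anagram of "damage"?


Word 1: "damage" → sorted: aadegm
Word 2: "dgeaam" → sorted: aadegm
Same letters? aadegm == aadegm
Anagram = Yes


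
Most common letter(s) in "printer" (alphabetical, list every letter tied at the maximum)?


Word: "printer"
Letter counts:
  'e': 1
  'i': 1
  'n': 1
  'p': 1
  'r': 2
  't': 1
Maximum count = 2
Most frequent = 'r' (2 times each)


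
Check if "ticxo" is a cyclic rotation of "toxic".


Word: "toxic", Candidate: "ticxo"
Method: check if candidate is substring of word+word
"toxictoxic" contains "ticxo"? No
Is rotation = No


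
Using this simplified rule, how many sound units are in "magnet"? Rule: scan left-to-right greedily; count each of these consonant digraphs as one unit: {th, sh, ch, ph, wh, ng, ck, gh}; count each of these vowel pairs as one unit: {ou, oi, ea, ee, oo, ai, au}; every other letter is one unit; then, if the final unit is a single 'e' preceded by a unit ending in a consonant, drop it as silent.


Word: "magnet" (6 letters)
Left-to-right scan:
  (1) 'm' (letter)
  (2) 'a' (letter)
  (3) 'g' (letter)
  (4) 'n' (letter)
  (5) 'e' (letter)
  (6) 't' (letter)
Units from scan: 6
Sound units = 6 units


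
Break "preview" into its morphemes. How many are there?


Word: "preview"
Morphemes: pre- / view
Each morpheme carries meaning
= 2 morphemes


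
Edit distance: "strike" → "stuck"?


Word 1: "strike" (length 6)
Word 2: "stuck" (length 5)
One optimal edit sequence (insert/delete/substitute each cost 1):
  1. keep 's'
  2. keep 't'
  3. substitute 'r' -> 'u'  (+1)
  4. substitute 'i' -> 'c'  (+1)
  5. keep 'k'
  6. delete 'e'  (+1)
Total edit operations: 3
Edit distance = 3


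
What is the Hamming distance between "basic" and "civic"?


Comparing character by character (same length = 5):
  Pos 0: 'b' vs 'c' !=
  Pos 1: 'a' vs 'i' !=
  Pos 2: 's' vs 'v' !=
  Pos 3: 'i' vs 'i' =
  Pos 4: 'c' vs 'c' =
Hamming distance = 3


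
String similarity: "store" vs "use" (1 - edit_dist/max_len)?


Word 1: "store" (length 5)
Word 2: "use" (length 3)
One optimal edit sequence:
  1. delete 's'  (+1)
  2. delete 't'  (+1)
  3. substitute 'o' -> 'u'  (+1)
  4. substitute 'r' -> 's'  (+1)
  5. keep 'e'
Edit distance = 4
Max length = max(5, 3) = 5
Similarity = 1 - 4/5
= 0.2000


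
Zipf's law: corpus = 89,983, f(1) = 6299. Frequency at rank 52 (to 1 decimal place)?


Zipf's law: f(r) = f(1) / r
f(1) = 6299
f(52) = 6299 / 52
= 121.1 occurrences


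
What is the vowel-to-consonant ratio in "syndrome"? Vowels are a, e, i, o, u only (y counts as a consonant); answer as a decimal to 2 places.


Word: "syndrome"
Vowels (a,e,i,o,u): 2
Consonants: 6
Ratio = 2/6
= 0.33


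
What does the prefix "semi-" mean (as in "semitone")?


Prefix: semi-
Example: semitone = semi- + tone
Meaning = half


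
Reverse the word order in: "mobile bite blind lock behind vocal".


Original: "mobile bite blind lock behind vocal"
Words (1..n): mobile | bite | blind | lock | behind | vocal
Reversed (n..1): vocal | behind | lock | blind | bite | mobile
Result = "vocal behind lock blind bite mobile"


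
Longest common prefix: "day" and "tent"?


Word 1: "day"
Word 2: "tent"
Comparing from start:
  Pos 0: 'd' != 't' (stop)
LCP = "" (length 0)


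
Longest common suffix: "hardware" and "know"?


Word 1: "hardware"
Word 2: "know"
Comparing from end:
  Pos -1: 'e' != 'w' (stop)
LCS = "" (length 0)


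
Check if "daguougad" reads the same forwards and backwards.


Word: "daguougad"
Reversed: "daguougad"
Forward == Backward? daguougad == daguougad
Palindrome = Yes


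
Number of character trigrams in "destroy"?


Word: "destroy" (length 7)
Number of 3-grams = length - 3 + 1 = 7 - 3 + 1
= 5


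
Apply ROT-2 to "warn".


Word: "warn"
Shift: 2
Each letter → (letter + shift) mod 26:
  'w' (22) + 2 = 24 → 'y'
  'a' (0) + 2 = 2 → 'c'
  'r' (17) + 2 = 19 → 't'
  'n' (13) + 2 = 15 → 'p'
Result = "yctp"


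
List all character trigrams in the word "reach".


Word: "reach" (length 5)
Number of trigrams = 5 - 3 + 1 = 3
  Position 0: "rea"
  Position 1: "eac"
  Position 2: "ach"
Trigrams = "rea", "eac", "ach"


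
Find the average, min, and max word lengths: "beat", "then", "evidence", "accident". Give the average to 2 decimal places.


Lengths: "beat"=4, "then"=4, "evidence"=8, "accident"=8
Sum = 24, Count = 4
Average = 24/4 = 6.00
= avg=6.00, min=4, max=8


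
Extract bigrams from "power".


Word: "power" (length 5)
Number of bigrams = 5 - 2 + 1 = 4
  Position 0: "po"
  Position 1: "ow"
  Position 2: "we"
  Position 3: "er"
Bigrams = "po", "ow", "we", "er"


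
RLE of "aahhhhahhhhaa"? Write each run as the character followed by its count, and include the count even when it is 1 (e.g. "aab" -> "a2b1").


String: "aahhhhahhhhaa"
Scanning for consecutive runs:
  'a' x 2
  'h' x 4
  'a' x 1
  'h' x 4
  'a' x 2
RLE = "a2h4a1h4a2"


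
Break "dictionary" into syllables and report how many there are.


Word: "dictionary"
Syllable breakdown: dic / tion / ar / y
Counting: 4 parts
= 4 syllables


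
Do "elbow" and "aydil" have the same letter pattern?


Pattern of "elbow": [0, 1, 2, 3, 4]
Pattern of "aydil": [0, 1, 2, 3, 4]
Patterns match
Same pattern = Yes


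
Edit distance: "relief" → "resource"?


Word 1: "relief" (length 6)
Word 2: "resource" (length 8)
One optimal edit sequence (insert/delete/substitute each cost 1):
  1. keep 'r'
  2. keep 'e'
  3. insert 's'  (+1)
  4. insert 'o'  (+1)
  5. substitute 'l' -> 'u'  (+1)
  6. substitute 'i' -> 'r'  (+1)
  7. substitute 'e' -> 'c'  (+1)
  8. substitute 'f' -> 'e'  (+1)
Total edit operations: 6
Edit distance = 6


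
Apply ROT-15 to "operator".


Word: "operator"
Shift: 15
Each letter → (letter + shift) mod 26:
  'o' (14) + 15 = 3 → 'd'
  'p' (15) + 15 = 4 → 'e'
  'e' (4) + 15 = 19 → 't'
  'r' (17) + 15 = 6 → 'g'
  'a' (0) + 15 = 15 → 'p'
  't' (19) + 15 = 8 → 'i'
  'o' (14) + 15 = 3 → 'd'
  'r' (17) + 15 = 6 → 'g'
Result = "detgpidg"


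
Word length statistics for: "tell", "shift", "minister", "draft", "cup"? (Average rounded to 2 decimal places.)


Lengths: "tell"=4, "shift"=5, "minister"=8, "draft"=5, "cup"=3
Sum = 25, Count = 5
Average = 25/5 = 5.00
= avg=5.00, min=3, max=8


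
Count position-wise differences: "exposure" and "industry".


Comparing character by character (same length = 8):
  Pos 0: 'e' vs 'i' !=
  Pos 1: 'x' vs 'n' !=
  Pos 2: 'p' vs 'd' !=
  Pos 3: 'o' vs 'u' !=
  Pos 4: 's' vs 's' =
  Pos 5: 'u' vs 't' !=
  Pos 6: 'r' vs 'r' =
  Pos 7: 'e' vs 'y' !=
Hamming distance = 6


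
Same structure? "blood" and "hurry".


Pattern of "blood": [0, 1, 2, 2, 3]
Pattern of "hurry": [0, 1, 2, 2, 3]
Patterns match
Same pattern = Yes


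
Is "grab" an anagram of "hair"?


Word 1: "hair" → sorted: ahir
Word 2: "grab" → sorted: abgr
Same letters? ahir != abgr
Anagram = No


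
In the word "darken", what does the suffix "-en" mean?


Suffix: -en
As in: darken -> dark + -en
Meaning = to make / become


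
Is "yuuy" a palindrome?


Word: "yuuy"
Reversed: "yuuy"
Forward == Backward? yuuy == yuuy
Palindrome = Yes


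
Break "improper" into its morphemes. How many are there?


Word: "improper"
Morphemes: im- + proper
Each morpheme carries meaning
= 2 morphemes


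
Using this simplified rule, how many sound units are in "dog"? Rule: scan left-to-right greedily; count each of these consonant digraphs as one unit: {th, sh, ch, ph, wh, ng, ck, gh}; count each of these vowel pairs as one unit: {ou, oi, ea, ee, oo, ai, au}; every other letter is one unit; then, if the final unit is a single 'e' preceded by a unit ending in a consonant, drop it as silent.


Word: "dog" (3 letters)
Left-to-right scan:
  (1) 'd' (letter)
  (2) 'o' (letter)
  (3) 'g' (letter)
Units from scan: 3
Sound units = 3 units


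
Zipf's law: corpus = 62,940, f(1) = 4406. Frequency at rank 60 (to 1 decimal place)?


Zipf's law: f(r) = f(1) / r
f(1) = 4406
f(60) = 4406 / 60
= 73.4 occurrences


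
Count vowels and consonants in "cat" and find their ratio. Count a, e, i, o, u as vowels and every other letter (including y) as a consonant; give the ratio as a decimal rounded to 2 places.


Word: "cat"
Vowels (a,e,i,o,u): 1
Consonants: 2
Ratio = 1/2
= 0.50


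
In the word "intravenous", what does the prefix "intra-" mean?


Prefix: intra-
Example: intravenous (intra- + venous)
Meaning = within


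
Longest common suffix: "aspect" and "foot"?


Word 1: "aspect"
Word 2: "foot"
Comparing from end:
  Pos -1: 't' == 't'
  Pos -2: 'c' != 'o' (stop)
LCS = "t" (length 1)


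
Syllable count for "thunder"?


Word: "thunder"
Syllable breakdown: thun-der
Counting: 2 parts
= 2 syllables


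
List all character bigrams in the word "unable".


Word: "unable" (length 6)
Number of bigrams = 6 - 2 + 1 = 5
  Position 0: "un"
  Position 1: "na"
  Position 2: "ab"
  Position 3: "bl"
  Position 4: "le"
Bigrams = "un", "na", "ab", "bl", "le"


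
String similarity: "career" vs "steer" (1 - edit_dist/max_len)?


Word 1: "career" (length 6)
Word 2: "steer" (length 5)
One optimal edit sequence:
  1. delete 'c'  (+1)
  2. substitute 'a' -> 's'  (+1)
  3. substitute 'r' -> 't'  (+1)
  4. keep 'e'
  5. keep 'e'
  6. keep 'r'
Edit distance = 3
Max length = max(6, 5) = 6
Similarity = 1 - 3/6
= 0.5000


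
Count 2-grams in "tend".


Word: "tend" (length 4)
Number of 2-grams = length - 2 + 1 = 4 - 2 + 1
= 3


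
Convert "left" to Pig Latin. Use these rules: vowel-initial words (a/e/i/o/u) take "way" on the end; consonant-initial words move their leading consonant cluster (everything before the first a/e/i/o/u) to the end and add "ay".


Word: "left"
Starts with consonant(s) → move to end, add 'ay'
Consonant cluster: "l"
Pig Latin = "eftlay"


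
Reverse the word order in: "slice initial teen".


Original: "slice initial teen"
Words (1..n): slice | initial | teen
Reversed (n..1): teen | initial | slice
Result = "teen initial slice"


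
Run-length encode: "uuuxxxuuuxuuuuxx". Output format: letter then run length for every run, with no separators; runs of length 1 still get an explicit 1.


String: "uuuxxxuuuxuuuuxx"
Scanning for consecutive runs:
  'u' x 3
  'x' x 3
  'u' x 3
  'x' x 1
  'u' x 4
  'x' x 2
RLE = "u3x3u3x1u4x2"


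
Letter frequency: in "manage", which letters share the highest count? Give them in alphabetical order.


Word: "manage"
Letter counts:
  'a': 2
  'e': 1
  'g': 1
  'm': 1
  'n': 1
Maximum count = 2
Most frequent = 'a' (2 times each)


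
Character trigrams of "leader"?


Word: "leader" (length 6)
Number of trigrams = 6 - 3 + 1 = 4
  Position 0: "lea"
  Position 1: "ead"
  Position 2: "ade"
  Position 3: "der"
Trigrams = "lea", "ead", "ade", "der"


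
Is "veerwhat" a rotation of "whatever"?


Word: "whatever", Candidate: "veerwhat"
Method: check if candidate is substring of word+word
"whateverwhatever" contains "veerwhat"? No
Is rotation = No


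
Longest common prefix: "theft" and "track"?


Word 1: "theft"
Word 2: "track"
Comparing from start:
  Pos 0: 't' == 't'
  Pos 1: 'h' != 'r' (stop)
LCP = "t" (length 1)


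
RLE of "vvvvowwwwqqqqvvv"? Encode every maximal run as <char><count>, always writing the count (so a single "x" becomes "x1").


String: "vvvvowwwwqqqqvvv"
Scanning for consecutive runs:
  'v' x 4
  'o' x 1
  'w' x 4
  'q' x 4
  'v' x 3
RLE = "v4o1w4q4v3"


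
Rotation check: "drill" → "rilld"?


Word: "drill", Candidate: "rilld"
Method: check if candidate is substring of word+word
"drilldrill" contains "rilld"? Yes
Is rotation = Yes


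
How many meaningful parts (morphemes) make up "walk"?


Word: "walk"
Morphemes: walk
Each morpheme carries meaning
= 1 morpheme


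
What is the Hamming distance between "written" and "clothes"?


Comparing character by character (same length = 7):
  Pos 0: 'w' vs 'c' !=
  Pos 1: 'r' vs 'l' !=
  Pos 2: 'i' vs 'o' !=
  Pos 3: 't' vs 't' =
  Pos 4: 't' vs 'h' !=
  Pos 5: 'e' vs 'e' =
  Pos 6: 'n' vs 's' !=
Hamming distance = 5


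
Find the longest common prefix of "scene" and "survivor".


Word 1: "scene"
Word 2: "survivor"
Comparing from start:
  Pos 0: 's' == 's'
  Pos 1: 'c' != 'u' (stop)
LCP = "s" (length 1)


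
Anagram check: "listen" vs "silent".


Word 1: "listen" → sorted: eilnst
Word 2: "silent" → sorted: eilnst
Same letters? eilnst == eilnst
Anagram = Yes


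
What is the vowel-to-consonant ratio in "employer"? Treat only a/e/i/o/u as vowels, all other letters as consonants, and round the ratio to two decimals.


Word: "employer"
Vowels (a,e,i,o,u): 3
Consonants: 5
Ratio = 3/5
= 0.60


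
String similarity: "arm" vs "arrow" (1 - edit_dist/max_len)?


Word 1: "arm" (length 3)
Word 2: "arrow" (length 5)
One optimal edit sequence:
  1. keep 'a'
  2. insert 'r'  (+1)
  3. keep 'r'
  4. insert 'o'  (+1)
  5. substitute 'm' -> 'w'  (+1)
Edit distance = 3
Max length = max(3, 5) = 5
Similarity = 1 - 3/5
= 0.4000


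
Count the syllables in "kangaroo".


Word: "kangaroo"
Syllable breakdown: kan-ga-roo
Counting: 3 parts
= 3 syllables


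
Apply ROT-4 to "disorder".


Word: "disorder"
Shift: 4
Each letter → (letter + shift) mod 26:
  'd' (3) + 4 = 7 → 'h'
  'i' (8) + 4 = 12 → 'm'
  's' (18) + 4 = 22 → 'w'
  'o' (14) + 4 = 18 → 's'
  'r' (17) + 4 = 21 → 'v'
  'd' (3) + 4 = 7 → 'h'
  'e' (4) + 4 = 8 → 'i'
  'r' (17) + 4 = 21 → 'v'
Result = "hmwsvhiv"


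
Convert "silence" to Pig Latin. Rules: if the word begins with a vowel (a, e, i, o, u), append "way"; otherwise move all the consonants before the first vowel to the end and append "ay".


Word: "silence"
Starts with consonant(s) → move to end, add 'ay'
Consonant cluster: "s"
Pig Latin = "ilencesay"


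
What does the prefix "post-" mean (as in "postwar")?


Prefix: post-
Example: postwar = post- + war
Meaning = after


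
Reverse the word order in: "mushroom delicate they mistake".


Original: "mushroom delicate they mistake"
Words (1..n): mushroom | delicate | they | mistake
Reversed (n..1): mistake | they | delicate | mushroom
Result = "mistake they delicate mushroom"


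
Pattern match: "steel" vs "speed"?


Pattern of "steel": [0, 1, 2, 2, 3]
Pattern of "speed": [0, 1, 2, 2, 3]
Patterns match
Same pattern = Yes


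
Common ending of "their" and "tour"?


Word 1: "their"
Word 2: "tour"
Comparing from end:
  Pos -1: 'r' == 'r'
  Pos -2: 'i' != 'u' (stop)
LCS = "r" (length 1)


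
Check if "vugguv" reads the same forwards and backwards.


Word: "vugguv"
Reversed: "vugguv"
Forward == Backward? vugguv == vugguv
Palindrome = Yes


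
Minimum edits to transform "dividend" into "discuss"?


Word 1: "dividend" (length 8)
Word 2: "discuss" (length 7)
One optimal edit sequence (insert/delete/substitute each cost 1):
  1. keep 'd'
  2. keep 'i'
  3. delete 'v'  (+1)
  4. substitute 'i' -> 's'  (+1)
  5. substitute 'd' -> 'c'  (+1)
  6. substitute 'e' -> 'u'  (+1)
  7. substitute 'n' -> 's'  (+1)
  8. substitute 'd' -> 's'  (+1)
Total edit operations: 6
Edit distance = 6


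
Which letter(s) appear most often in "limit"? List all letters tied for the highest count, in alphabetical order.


Word: "limit"
Letter counts:
  'i': 2
  'l': 1
  'm': 1
  't': 1
Maximum count = 2
Most frequent = 'i' (2 times each)


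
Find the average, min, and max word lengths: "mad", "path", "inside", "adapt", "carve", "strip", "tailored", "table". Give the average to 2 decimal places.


Lengths: "mad"=3, "path"=4, "inside"=6, "adapt"=5, "carve"=5, "strip"=5, "tailored"=8, "table"=5
Sum = 41, Count = 8
Average = 41/8 = 5.13
= avg=5.13, min=3, max=8


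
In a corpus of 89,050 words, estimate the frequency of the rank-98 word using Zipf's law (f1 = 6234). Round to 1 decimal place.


Zipf's law: f(r) = f(1) / r
f(1) = 6234
f(98) = 6234 / 98
= 63.6 occurrences


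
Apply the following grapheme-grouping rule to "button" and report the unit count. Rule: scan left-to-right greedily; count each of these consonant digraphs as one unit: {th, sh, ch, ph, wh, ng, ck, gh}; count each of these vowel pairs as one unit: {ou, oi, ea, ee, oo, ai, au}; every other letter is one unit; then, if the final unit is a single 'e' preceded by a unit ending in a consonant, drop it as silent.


Word: "button" (6 letters)
Left-to-right scan:
  1. 'b' (letter)
  2. 'u' (letter)
  3. 't' (letter)
  4. 't' (letter)
  5. 'o' (letter)
  6. 'n' (letter)
Units from scan: 6
Sound units = 6 units


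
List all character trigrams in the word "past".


Word: "past" (length 4)
Number of trigrams = 4 - 3 + 1 = 2
  Position 0: "pas"
  Position 1: "ast"
Trigrams = "pas", "ast"


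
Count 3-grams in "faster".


Word: "faster" (length 6)
Number of 3-grams = length - 3 + 1 = 6 - 3 + 1
= 4


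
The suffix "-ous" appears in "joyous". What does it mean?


Suffix: -ous
As in: joyous -> joy + -ous
Meaning = having quality of


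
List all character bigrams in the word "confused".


Word: "confused" (length 8)
Number of bigrams = 8 - 2 + 1 = 7
  Position 0: "co"
  Position 1: "on"
  Position 2: "nf"
  Position 3: "fu"
  Position 4: "us"
  Position 5: "se"
  Position 6: "ed"
Bigrams = "co", "on", "nf", "fu", "us", "se", "ed"


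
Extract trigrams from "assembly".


Word: "assembly" (length 8)
Number of trigrams = 8 - 3 + 1 = 6
  Position 0: "ass"
  Position 1: "sse"
  Position 2: "sem"
  Position 3: "emb"
  Position 4: "mbl"
  Position 5: "bly"
Trigrams = "ass", "sse", "sem", "emb", "mbl", "bly"


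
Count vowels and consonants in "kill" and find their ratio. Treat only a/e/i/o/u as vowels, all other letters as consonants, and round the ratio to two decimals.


Word: "kill"
Vowels (a,e,i,o,u): 1
Consonants: 3
Ratio = 1/3
= 0.33


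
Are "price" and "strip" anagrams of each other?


Word 1: "price" → sorted: ceipr
Word 2: "strip" → sorted: iprst
Same letters? ceipr != iprst
Anagram = No


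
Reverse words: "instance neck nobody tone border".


Original: "instance neck nobody tone border"
Words (1..n): instance | neck | nobody | tone | border
Reversed (n..1): border | tone | nobody | neck | instance
Result = "border tone nobody neck instance"


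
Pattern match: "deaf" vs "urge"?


Pattern of "deaf": [0, 1, 2, 3]
Pattern of "urge": [0, 1, 2, 3]
Patterns match
Same pattern = Yes


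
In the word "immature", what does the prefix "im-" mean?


Prefix: im-
Example: immature (im- + mature)
Meaning = not / into


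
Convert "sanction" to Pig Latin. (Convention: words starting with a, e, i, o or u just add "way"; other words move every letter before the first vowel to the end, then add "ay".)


Word: "sanction"
Starts with consonant(s) → move to end, add 'ay'
Consonant cluster: "s"
Pig Latin = "anctionsay"


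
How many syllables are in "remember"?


Word: "remember"
Syllable breakdown: re | mem | ber
Counting: 3 parts
= 3 syllables


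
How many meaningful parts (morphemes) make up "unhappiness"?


Word: "unhappiness"
Morphemes: un- | happi | -ness
Each morpheme carries meaning
= 3 morphemes


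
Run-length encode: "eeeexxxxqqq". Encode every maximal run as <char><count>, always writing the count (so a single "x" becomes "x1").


String: "eeeexxxxqqq"
Scanning for consecutive runs:
  'e' x 4
  'x' x 4
  'q' x 3
RLE = "e4x4q3"


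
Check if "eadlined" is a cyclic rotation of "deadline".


Word: "deadline", Candidate: "eadlined"
Method: check if candidate is substring of word+word
"deadlinedeadline" contains "eadlined"? Yes
Is rotation = Yes


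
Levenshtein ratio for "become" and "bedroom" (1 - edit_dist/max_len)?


Word 1: "become" (length 6)
Word 2: "bedroom" (length 7)
One optimal edit sequence:
  1. keep 'b'
  2. keep 'e'
  3. insert 'd'  (+1)
  4. substitute 'c' -> 'r'  (+1)
  5. keep 'o'
  6. substitute 'm' -> 'o'  (+1)
  7. substitute 'e' -> 'm'  (+1)
Edit distance = 4
Max length = max(6, 7) = 7
Similarity = 1 - 4/7
= 0.4286


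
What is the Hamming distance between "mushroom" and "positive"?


Comparing character by character (same length = 8):
  Pos 0: 'm' vs 'p' !=
  Pos 1: 'u' vs 'o' !=
  Pos 2: 's' vs 's' =
  Pos 3: 'h' vs 'i' !=
  Pos 4: 'r' vs 't' !=
  Pos 5: 'o' vs 'i' !=
  Pos 6: 'o' vs 'v' !=
  Pos 7: 'm' vs 'e' !=
Hamming distance = 7


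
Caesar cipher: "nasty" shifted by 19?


Word: "nasty"
Shift: 19
Each letter → (letter + shift) mod 26:
  'n' (13) + 19 = 6 → 'g'
  'a' (0) + 19 = 19 → 't'
  's' (18) + 19 = 11 → 'l'
  't' (19) + 19 = 12 → 'm'
  'y' (24) + 19 = 17 → 'r'
Result = "gtlmr"


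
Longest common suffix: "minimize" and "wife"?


Word 1: "minimize"
Word 2: "wife"
Comparing from end:
  Pos -1: 'e' == 'e'
  Pos -2: 'z' != 'f' (stop)
LCS = "e" (length 1)


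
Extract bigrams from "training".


Word: "training" (length 8)
Number of bigrams = 8 - 2 + 1 = 7
  Position 0: "tr"
  Position 1: "ra"
  Position 2: "ai"
  Position 3: "in"
  Position 4: "ni"
  Position 5: "in"
  Position 6: "ng"
Bigrams = "tr", "ra", "ai", "in", "ni", "in", "ng"


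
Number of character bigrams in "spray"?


Word: "spray" (length 5)
Number of 2-grams = length - 2 + 1 = 5 - 2 + 1
= 4


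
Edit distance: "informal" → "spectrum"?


Word 1: "informal" (length 8)
Word 2: "spectrum" (length 8)
One optimal edit sequence (insert/delete/substitute each cost 1):
  1. substitute 'i' -> 's'  (+1)
  2. substitute 'n' -> 'p'  (+1)
  3. substitute 'f' -> 'e'  (+1)
  4. substitute 'o' -> 'c'  (+1)
  5. substitute 'r' -> 't'  (+1)
  6. substitute 'm' -> 'r'  (+1)
  7. substitute 'a' -> 'u'  (+1)
  8. substitute 'l' -> 'm'  (+1)
Total edit operations: 8
Edit distance = 8


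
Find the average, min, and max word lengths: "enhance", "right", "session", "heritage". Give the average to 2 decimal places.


Lengths: "enhance"=7, "right"=5, "session"=7, "heritage"=8
Sum = 27, Count = 4
Average = 27/4 = 6.75
= avg=6.75, min=5, max=8


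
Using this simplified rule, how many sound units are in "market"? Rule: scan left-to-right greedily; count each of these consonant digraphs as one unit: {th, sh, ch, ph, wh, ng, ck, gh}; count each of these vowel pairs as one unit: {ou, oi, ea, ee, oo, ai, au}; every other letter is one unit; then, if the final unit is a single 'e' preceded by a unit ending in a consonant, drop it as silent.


Word: "market" (6 letters)
Left-to-right scan:
  (1) 'm' (letter)
  (2) 'a' (letter)
  (3) 'r' (letter)
  (4) 'k' (letter)
  (5) 'e' (letter)
  (6) 't' (letter)
Units from scan: 6
Sound units = 6 units


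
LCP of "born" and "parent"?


Word 1: "born"
Word 2: "parent"
Comparing from start:
  Pos 0: 'b' != 'p' (stop)
LCP = "" (length 0)


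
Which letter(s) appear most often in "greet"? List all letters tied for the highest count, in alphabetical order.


Word: "greet"
Letter counts:
  'e': 2
  'g': 1
  'r': 1
  't': 1
Maximum count = 2
Most frequent = 'e' (2 times each)


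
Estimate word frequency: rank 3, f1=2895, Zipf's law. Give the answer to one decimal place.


Zipf's law: f(r) = f(1) / r
f(1) = 2895
f(3) = 2895 / 3
= 965.0 occurrences


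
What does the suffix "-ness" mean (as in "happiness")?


Suffix: -ness
As in: happiness -> happy + -ness, with a spelling change
Meaning = state of being


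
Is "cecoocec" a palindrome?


Word: "cecoocec"
Reversed: "cecoocec"
Forward == Backward? cecoocec == cecoocec
Palindrome = Yes


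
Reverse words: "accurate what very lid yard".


Original: "accurate what very lid yard"
Words (1..n): accurate | what | very | lid | yard
Reversed (n..1): yard | lid | very | what | accurate
Result = "yard lid very what accurate"


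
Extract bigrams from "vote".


Word: "vote" (length 4)
Number of bigrams = 4 - 2 + 1 = 3
  Position 0: "vo"
  Position 1: "ot"
  Position 2: "te"
Bigrams = "vo", "ot", "te"


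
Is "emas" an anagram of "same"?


Word 1: "same" → sorted: aems
Word 2: "emas" → sorted: aems
Same letters? aems == aems
Anagram = Yes


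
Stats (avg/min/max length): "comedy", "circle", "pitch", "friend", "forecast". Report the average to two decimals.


Lengths: "comedy"=6, "circle"=6, "pitch"=5, "friend"=6, "forecast"=8
Sum = 31, Count = 5
Average = 31/5 = 6.20
= avg=6.20, min=5, max=8


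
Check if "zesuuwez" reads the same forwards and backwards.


Word: "zesuuwez"
Reversed: "zewuusez"
Forward == Backward? zesuuwez != zewuusez
Palindrome = No


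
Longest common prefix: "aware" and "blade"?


Word 1: "aware"
Word 2: "blade"
Comparing from start:
  Pos 0: 'a' != 'b' (stop)
LCP = "" (length 0)


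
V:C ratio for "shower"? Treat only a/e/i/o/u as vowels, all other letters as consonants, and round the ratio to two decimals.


Word: "shower"
Vowels (a,e,i,o,u): 2
Consonants: 4
Ratio = 2/4
= 0.50


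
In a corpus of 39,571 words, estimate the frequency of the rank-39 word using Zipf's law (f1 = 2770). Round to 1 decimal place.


Zipf's law: f(r) = f(1) / r
f(1) = 2770
f(39) = 2770 / 39
= 71.0 occurrences


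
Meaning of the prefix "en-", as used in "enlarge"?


Prefix: en-
Example: enlarge (en- + large)
Meaning = cause to / put into


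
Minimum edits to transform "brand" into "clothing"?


Word 1: "brand" (length 5)
Word 2: "clothing" (length 8)
One optimal edit sequence (insert/delete/substitute each cost 1):
  1. insert 'c'  (+1)
  2. insert 'l'  (+1)
  3. insert 'o'  (+1)
  4. substitute 'b' -> 't'  (+1)
  5. substitute 'r' -> 'h'  (+1)
  6. substitute 'a' -> 'i'  (+1)
  7. keep 'n'
  8. substitute 'd' -> 'g'  (+1)
Total edit operations: 7
Edit distance = 7


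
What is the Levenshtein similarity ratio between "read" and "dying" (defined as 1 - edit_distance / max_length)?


Word 1: "read" (length 4)
Word 2: "dying" (length 5)
One optimal edit sequence:
  1. insert 'd'  (+1)
  2. substitute 'r' -> 'y'  (+1)
  3. substitute 'e' -> 'i'  (+1)
  4. substitute 'a' -> 'n'  (+1)
  5. substitute 'd' -> 'g'  (+1)
Edit distance = 5
Max length = max(4, 5) = 5
Similarity = 1 - 5/5
= 0.0000


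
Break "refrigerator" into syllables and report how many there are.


Word: "refrigerator"
Syllable breakdown: re-frig-er-a-tor
Counting: 5 parts
= 5 syllables


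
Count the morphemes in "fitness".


Word: "fitness"
Morphemes: fit | -ness
Each morpheme carries meaning
= 2 morphemes


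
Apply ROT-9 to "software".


Word: "software"
Shift: 9
Each letter → (letter + shift) mod 26:
  's' (18) + 9 = 1 → 'b'
  'o' (14) + 9 = 23 → 'x'
  'f' (5) + 9 = 14 → 'o'
  't' (19) + 9 = 2 → 'c'
  'w' (22) + 9 = 5 → 'f'
  'a' (0) + 9 = 9 → 'j'
  'r' (17) + 9 = 0 → 'a'
  'e' (4) + 9 = 13 → 'n'
Result = "bxocfjan"


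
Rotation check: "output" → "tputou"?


Word: "output", Candidate: "tputou"
Method: check if candidate is substring of word+word
"outputoutput" contains "tputou"? Yes
Is rotation = Yes


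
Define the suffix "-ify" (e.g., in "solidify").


Suffix: -ify
Example: solidify = solid + -ify
Meaning = to make


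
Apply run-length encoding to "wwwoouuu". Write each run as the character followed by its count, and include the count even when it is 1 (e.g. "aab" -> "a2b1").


String: "wwwoouuu"
Scanning for consecutive runs:
  'w' x 3
  'o' x 2
  'u' x 3
RLE = "w3o2u3"


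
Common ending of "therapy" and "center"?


Word 1: "therapy"
Word 2: "center"
Comparing from end:
  Pos -1: 'y' != 'r' (stop)
LCS = "" (length 0)


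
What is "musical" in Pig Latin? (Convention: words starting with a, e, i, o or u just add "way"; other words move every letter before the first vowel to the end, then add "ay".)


Word: "musical"
Starts with consonant(s) → move to end, add 'ay'
Consonant cluster: "m"
Pig Latin = "usicalmay"


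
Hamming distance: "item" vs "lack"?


Comparing character by character (same length = 4):
  Pos 0: 'i' vs 'l' !=
  Pos 1: 't' vs 'a' !=
  Pos 2: 'e' vs 'c' !=
  Pos 3: 'm' vs 'k' !=
Hamming distance = 4


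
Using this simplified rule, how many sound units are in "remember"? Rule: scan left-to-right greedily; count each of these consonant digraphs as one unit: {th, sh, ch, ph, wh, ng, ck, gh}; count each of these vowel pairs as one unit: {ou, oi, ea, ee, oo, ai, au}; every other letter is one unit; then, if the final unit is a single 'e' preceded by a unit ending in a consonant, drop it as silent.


Word: "remember" (8 letters)
Left-to-right scan:
  [1] 'r' (letter)
  [2] 'e' (letter)
  [3] 'm' (letter)
  [4] 'e' (letter)
  [5] 'm' (letter)
  [6] 'b' (letter)
  [7] 'e' (letter)
  [8] 'r' (letter)
Units from scan: 8
Sound units = 8 units


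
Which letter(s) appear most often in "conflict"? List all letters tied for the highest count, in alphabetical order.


Word: "conflict"
Letter counts:
  'c': 2
  'f': 1
  'i': 1
  'l': 1
  'n': 1
  'o': 1
  't': 1
Maximum count = 2
Most frequent = 'c' (2 times each)


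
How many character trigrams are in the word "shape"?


Word: "shape" (length 5)
Number of 3-grams = length - 3 + 1 = 5 - 3 + 1
= 3


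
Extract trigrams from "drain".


Word: "drain" (length 5)
Number of trigrams = 5 - 3 + 1 = 3
  Position 0: "dra"
  Position 1: "rai"
  Position 2: "ain"
Trigrams = "dra", "rai", "ain"


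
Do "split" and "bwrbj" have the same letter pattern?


Pattern of "split": [0, 1, 2, 3, 4]
Pattern of "bwrbj": [0, 1, 2, 0, 3]
Patterns do not match
Same pattern = No


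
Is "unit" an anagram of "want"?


Word 1: "want" → sorted: antw
Word 2: "unit" → sorted: intu
Same letters? antw != intu
Anagram = No


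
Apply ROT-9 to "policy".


Word: "policy"
Shift: 9
Each letter → (letter + shift) mod 26:
  'p' (15) + 9 = 24 → 'y'
  'o' (14) + 9 = 23 → 'x'
  'l' (11) + 9 = 20 → 'u'
  'i' (8) + 9 = 17 → 'r'
  'c' (2) + 9 = 11 → 'l'
  'y' (24) + 9 = 7 → 'h'
Result = "yxurlh"


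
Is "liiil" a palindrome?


Word: "liiil"
Reversed: "liiil"
Forward == Backward? liiil == liiil
Palindrome = Yes


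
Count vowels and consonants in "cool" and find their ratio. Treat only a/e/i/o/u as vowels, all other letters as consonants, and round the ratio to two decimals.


Word: "cool"
Vowels (a,e,i,o,u): 2
Consonants: 2
Ratio = 2/2
= 1.00


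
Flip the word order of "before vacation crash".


Original: "before vacation crash"
Words (1..n): before | vacation | crash
Reversed (n..1): crash | vacation | before
Result = "crash vacation before"


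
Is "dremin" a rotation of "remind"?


Word: "remind", Candidate: "dremin"
Method: check if candidate is substring of word+word
"remindremind" contains "dremin"? Yes
Is rotation = Yes


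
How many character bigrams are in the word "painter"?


Word: "painter" (length 7)
Number of 2-grams = length - 2 + 1 = 7 - 2 + 1
= 6


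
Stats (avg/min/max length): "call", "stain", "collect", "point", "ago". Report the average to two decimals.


Lengths: "call"=4, "stain"=5, "collect"=7, "point"=5, "ago"=3
Sum = 24, Count = 5
Average = 24/5 = 4.80
= avg=4.80, min=3, max=7


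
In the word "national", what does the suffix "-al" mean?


Suffix: -al
As in: national -> nation + -al
Meaning = relating to


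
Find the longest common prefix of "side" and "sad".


Word 1: "side"
Word 2: "sad"
Comparing from start:
  Pos 0: 's' == 's'
  Pos 1: 'i' != 'a' (stop)
LCP = "s" (length 1)


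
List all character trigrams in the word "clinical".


Word: "clinical" (length 8)
Number of trigrams = 8 - 3 + 1 = 6
  Position 0: "cli"
  Position 1: "lin"
  Position 2: "ini"
  Position 3: "nic"
  Position 4: "ica"
  Position 5: "cal"
Trigrams = "cli", "lin", "ini", "nic", "ica", "cal"


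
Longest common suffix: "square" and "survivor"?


Word 1: "square"
Word 2: "survivor"
Comparing from end:
  Pos -1: 'e' != 'r' (stop)
LCS = "" (length 0)


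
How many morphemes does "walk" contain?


Word: "walk"
Morphemes: walk
Each morpheme carries meaning
= 1 morpheme


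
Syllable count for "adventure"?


Word: "adventure"
Syllable breakdown: ad · ven · ture
Counting: 3 parts
= 3 syllables


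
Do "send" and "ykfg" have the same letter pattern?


Pattern of "send": [0, 1, 2, 3]
Pattern of "ykfg": [0, 1, 2, 3]
Patterns match
Same pattern = Yes


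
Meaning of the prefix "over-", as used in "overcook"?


Prefix: over-
As in: overcook -> over- + cook
Meaning = excessive


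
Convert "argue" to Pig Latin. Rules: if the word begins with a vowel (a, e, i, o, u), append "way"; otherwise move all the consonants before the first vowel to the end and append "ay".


Word: "argue"
Starts with vowel → add 'way'
Pig Latin = "argueway"


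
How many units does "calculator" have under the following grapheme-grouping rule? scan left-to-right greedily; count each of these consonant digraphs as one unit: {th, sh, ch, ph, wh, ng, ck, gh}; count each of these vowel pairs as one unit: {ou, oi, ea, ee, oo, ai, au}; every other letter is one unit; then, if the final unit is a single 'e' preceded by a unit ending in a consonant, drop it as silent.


Word: "calculator" (10 letters)
Left-to-right scan:
  (1) 'c' (letter)
  (2) 'a' (letter)
  (3) 'l' (letter)
  (4) 'c' (letter)
  (5) 'u' (letter)
  (6) 'l' (letter)
  (7) 'a' (letter)
  (8) 't' (letter)
  (9) 'o' (letter)
  (10) 'r' (letter)
Units from scan: 10
Sound units = 10 units


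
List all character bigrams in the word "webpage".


Word: "webpage" (length 7)
Number of bigrams = 7 - 2 + 1 = 6
  Position 0: "we"
  Position 1: "eb"
  Position 2: "bp"
  Position 3: "pa"
  Position 4: "ag"
  Position 5: "ge"
Bigrams = "we", "eb", "bp", "pa", "ag", "ge"


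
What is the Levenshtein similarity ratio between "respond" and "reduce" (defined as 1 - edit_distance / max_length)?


Word 1: "respond" (length 7)
Word 2: "reduce" (length 6)
One optimal edit sequence:
  1. keep 'r'
  2. keep 'e'
  3. delete 's'  (+1)
  4. substitute 'p' -> 'd'  (+1)
  5. substitute 'o' -> 'u'  (+1)
  6. substitute 'n' -> 'c'  (+1)
  7. substitute 'd' -> 'e'  (+1)
Edit distance = 5
Max length = max(7, 6) = 7
Similarity = 1 - 5/7
= 0.2857


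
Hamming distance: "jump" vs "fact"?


Comparing character by character (same length = 4):
  Pos 0: 'j' vs 'f' !=
  Pos 1: 'u' vs 'a' !=
  Pos 2: 'm' vs 'c' !=
  Pos 3: 'p' vs 't' !=
Hamming distance = 4


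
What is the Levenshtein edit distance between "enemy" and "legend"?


Word 1: "enemy" (length 5)
Word 2: "legend" (length 6)
One optimal edit sequence (insert/delete/substitute each cost 1):
  1. insert 'l'  (+1)
  2. keep 'e'
  3. substitute 'n' -> 'g'  (+1)
  4. keep 'e'
  5. substitute 'm' -> 'n'  (+1)
  6. substitute 'y' -> 'd'  (+1)
Total edit operations: 4
Edit distance = 4


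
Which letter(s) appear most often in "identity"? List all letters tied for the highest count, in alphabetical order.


Word: "identity"
Letter counts:
  'd': 1
  'e': 1
  'i': 2
  'n': 1
  't': 2
  'y': 1
Maximum count = 2
Most frequent = 'i', 't' (2 times each)


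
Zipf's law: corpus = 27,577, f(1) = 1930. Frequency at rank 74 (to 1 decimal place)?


Zipf's law: f(r) = f(1) / r
f(1) = 1930
f(74) = 1930 / 74
= 26.1 occurrences


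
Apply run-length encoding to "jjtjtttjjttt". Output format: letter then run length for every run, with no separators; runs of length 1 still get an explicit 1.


String: "jjtjtttjjttt"
Scanning for consecutive runs:
  'j' x 2
  't' x 1
  'j' x 1
  't' x 3
  'j' x 2
  't' x 3
RLE = "j2t1j1t3j2t3"


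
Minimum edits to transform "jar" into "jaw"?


Word 1: "jar" (length 3)
Word 2: "jaw" (length 3)
One optimal edit sequence (insert/delete/substitute each cost 1):
  1. keep 'j'
  2. keep 'a'
  3. substitute 'r' -> 'w'  (+1)
Total edit operations: 1
Edit distance = 1


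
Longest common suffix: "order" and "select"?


Word 1: "order"
Word 2: "select"
Comparing from end:
  Pos -1: 'r' != 't' (stop)
LCS = "" (length 0)


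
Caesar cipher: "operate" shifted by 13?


Word: "operate"
Shift: 13
Each letter → (letter + shift) mod 26:
  'o' (14) + 13 = 1 → 'b'
  'p' (15) + 13 = 2 → 'c'
  'e' (4) + 13 = 17 → 'r'
  'r' (17) + 13 = 4 → 'e'
  'a' (0) + 13 = 13 → 'n'
  't' (19) + 13 = 6 → 'g'
  'e' (4) + 13 = 17 → 'r'
Result = "bcrengr"


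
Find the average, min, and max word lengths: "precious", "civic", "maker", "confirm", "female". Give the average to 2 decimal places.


Lengths: "precious"=8, "civic"=5, "maker"=5, "confirm"=7, "female"=6
Sum = 31, Count = 5
Average = 31/5 = 6.20
= avg=6.20, min=5, max=8


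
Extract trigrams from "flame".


Word: "flame" (length 5)
Number of trigrams = 5 - 3 + 1 = 3
  Position 0: "fla"
  Position 1: "lam"
  Position 2: "ame"
Trigrams = "fla", "lam", "ame"


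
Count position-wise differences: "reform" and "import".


Comparing character by character (same length = 6):
  Pos 0: 'r' vs 'i' !=
  Pos 1: 'e' vs 'm' !=
  Pos 2: 'f' vs 'p' !=
  Pos 3: 'o' vs 'o' =
  Pos 4: 'r' vs 'r' =
  Pos 5: 'm' vs 't' !=
Hamming distance = 4


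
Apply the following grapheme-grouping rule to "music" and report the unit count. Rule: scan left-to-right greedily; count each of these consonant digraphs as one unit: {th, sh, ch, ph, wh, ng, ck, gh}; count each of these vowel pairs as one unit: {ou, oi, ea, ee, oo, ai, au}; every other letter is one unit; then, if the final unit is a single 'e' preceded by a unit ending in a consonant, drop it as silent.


Word: "music" (5 letters)
Left-to-right scan:
  [1] 'm' (letter)
  [2] 'u' (letter)
  [3] 's' (letter)
  [4] 'i' (letter)
  [5] 'c' (letter)
Units from scan: 5
Sound units = 5 units
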